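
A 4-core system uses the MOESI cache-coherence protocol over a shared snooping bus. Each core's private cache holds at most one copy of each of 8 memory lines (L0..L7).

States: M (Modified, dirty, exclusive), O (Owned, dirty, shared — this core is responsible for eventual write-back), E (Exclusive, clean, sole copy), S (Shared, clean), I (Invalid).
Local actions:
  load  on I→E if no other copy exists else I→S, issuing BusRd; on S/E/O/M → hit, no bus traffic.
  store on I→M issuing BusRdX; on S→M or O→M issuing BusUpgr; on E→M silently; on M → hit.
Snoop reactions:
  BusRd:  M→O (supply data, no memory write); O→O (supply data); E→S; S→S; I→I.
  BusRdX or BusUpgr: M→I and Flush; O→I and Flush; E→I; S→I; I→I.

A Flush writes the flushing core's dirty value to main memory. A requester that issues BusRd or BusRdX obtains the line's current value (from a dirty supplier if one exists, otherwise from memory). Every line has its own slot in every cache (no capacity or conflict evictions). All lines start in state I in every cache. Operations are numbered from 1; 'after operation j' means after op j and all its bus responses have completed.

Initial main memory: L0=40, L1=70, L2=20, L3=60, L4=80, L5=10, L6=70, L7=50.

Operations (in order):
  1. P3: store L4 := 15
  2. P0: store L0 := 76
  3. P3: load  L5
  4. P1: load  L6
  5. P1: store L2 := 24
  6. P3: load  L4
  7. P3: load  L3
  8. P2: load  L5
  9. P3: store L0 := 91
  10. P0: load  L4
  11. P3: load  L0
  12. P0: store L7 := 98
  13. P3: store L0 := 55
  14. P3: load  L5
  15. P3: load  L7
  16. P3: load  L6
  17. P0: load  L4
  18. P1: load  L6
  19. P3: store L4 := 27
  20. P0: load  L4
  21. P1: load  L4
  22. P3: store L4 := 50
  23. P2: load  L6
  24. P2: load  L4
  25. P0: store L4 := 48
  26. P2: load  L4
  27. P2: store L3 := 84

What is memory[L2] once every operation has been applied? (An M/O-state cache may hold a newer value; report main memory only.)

memory[L2] = 20

  op1 P3: store L4 := 15 → I/I/I/M on L4; bus BusRdX; mem=80
  op2 P0: store L0 := 76 → M/I/I/I on L0; bus BusRdX; mem=40
  op3 P3: load  L5 → I/I/I/E on L5; bus BusRd; mem=10
  op4 P1: load  L6 → I/E/I/I on L6; bus BusRd; mem=70
  op5 P1: store L2 := 24 → I/M/I/I on L2; bus BusRdX; mem=20
  op6 P3: load  L4 → I/I/I/M on L4; bus (none); mem=80
  op7 P3: load  L3 → I/I/I/E on L3; bus BusRd; mem=60
  op8 P2: load  L5 → I/I/S/S on L5; bus BusRd; mem=10
  op9 P3: store L0 := 91 → I/I/I/M on L0; bus BusRdX Flush; mem=76
  op10 P0: load  L4 → S/I/I/O on L4; bus BusRd; mem=80
  op11 P3: load  L0 → I/I/I/M on L0; bus (none); mem=76
  op12 P0: store L7 := 98 → M/I/I/I on L7; bus BusRdX; mem=50
  op13 P3: store L0 := 55 → I/I/I/M on L0; bus (none); mem=76
  op14 P3: load  L5 → I/I/S/S on L5; bus (none); mem=10
  op15 P3: load  L7 → O/I/I/S on L7; bus BusRd; mem=50
  op16 P3: load  L6 → I/S/I/S on L6; bus BusRd; mem=70
  op17 P0: load  L4 → S/I/I/O on L4; bus (none); mem=80
  op18 P1: load  L6 → I/S/I/S on L6; bus (none); mem=70
  op19 P3: store L4 := 27 → I/I/I/M on L4; bus BusUpgr; mem=80
  op20 P0: load  L4 → S/I/I/O on L4; bus BusRd; mem=80
  op21 P1: load  L4 → S/S/I/O on L4; bus BusRd; mem=80
  op22 P3: store L4 := 50 → I/I/I/M on L4; bus BusUpgr; mem=80
  op23 P2: load  L6 → I/S/S/S on L6; bus BusRd; mem=70
  op24 P2: load  L4 → I/I/S/O on L4; bus BusRd; mem=80
  op25 P0: store L4 := 48 → M/I/I/I on L4; bus BusRdX Flush; mem=50
  op26 P2: load  L4 → O/I/S/I on L4; bus BusRd; mem=50
  op27 P2: store L3 := 84 → I/I/M/I on L3; bus BusRdX; mem=60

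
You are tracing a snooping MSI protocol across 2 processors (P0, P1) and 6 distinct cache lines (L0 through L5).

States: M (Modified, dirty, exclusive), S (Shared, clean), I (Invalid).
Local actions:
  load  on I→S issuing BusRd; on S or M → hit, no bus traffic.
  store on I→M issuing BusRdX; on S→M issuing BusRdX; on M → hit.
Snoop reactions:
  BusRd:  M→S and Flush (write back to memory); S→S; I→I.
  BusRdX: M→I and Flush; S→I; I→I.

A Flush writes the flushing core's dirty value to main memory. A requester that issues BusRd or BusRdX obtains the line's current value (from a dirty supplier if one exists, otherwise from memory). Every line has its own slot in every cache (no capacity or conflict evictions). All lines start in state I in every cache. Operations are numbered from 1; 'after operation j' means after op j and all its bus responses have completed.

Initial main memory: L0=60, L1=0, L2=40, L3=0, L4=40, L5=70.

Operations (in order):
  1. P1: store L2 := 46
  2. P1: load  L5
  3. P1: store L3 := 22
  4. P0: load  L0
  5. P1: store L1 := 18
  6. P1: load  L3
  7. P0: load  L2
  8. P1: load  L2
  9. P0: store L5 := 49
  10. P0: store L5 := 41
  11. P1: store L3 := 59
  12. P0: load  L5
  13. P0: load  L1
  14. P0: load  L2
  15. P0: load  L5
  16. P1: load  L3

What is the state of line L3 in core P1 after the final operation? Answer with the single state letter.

state = M

1. P1: store L2 := 46  bus=[BusRdX]  L2: P0=I P1=M  mem[L2]=40
2. P1: load  L5  bus=[BusRd]  L5: P0=I P1=S  mem[L5]=70
3. P1: store L3 := 22  bus=[BusRdX]  L3: P0=I P1=M  mem[L3]=0
4. P0: load  L0  bus=[BusRd]  L0: P0=S P1=I  mem[L0]=60
5. P1: store L1 := 18  bus=[BusRdX]  L1: P0=I P1=M  mem[L1]=0
6. P1: load  L3  bus=[-]  L3: P0=I P1=M  mem[L3]=0
7. P0: load  L2  bus=[BusRd,Flush]  L2: P0=S P1=S  mem[L2]=46
8. P1: load  L2  bus=[-]  L2: P0=S P1=S  mem[L2]=46
9. P0: store L5 := 49  bus=[BusRdX]  L5: P0=M P1=I  mem[L5]=70
10. P0: store L5 := 41  bus=[-]  L5: P0=M P1=I  mem[L5]=70
11. P1: store L3 := 59  bus=[-]  L3: P0=I P1=M  mem[L3]=0
12. P0: load  L5  bus=[-]  L5: P0=M P1=I  mem[L5]=70
13. P0: load  L1  bus=[BusRd,Flush]  L1: P0=S P1=S  mem[L1]=18
14. P0: load  L2  bus=[-]  L2: P0=S P1=S  mem[L2]=46
15. P0: load  L5  bus=[-]  L5: P0=M P1=I  mem[L5]=70
16. P1: load  L3  bus=[-]  L3: P0=I P1=M  mem[L3]=0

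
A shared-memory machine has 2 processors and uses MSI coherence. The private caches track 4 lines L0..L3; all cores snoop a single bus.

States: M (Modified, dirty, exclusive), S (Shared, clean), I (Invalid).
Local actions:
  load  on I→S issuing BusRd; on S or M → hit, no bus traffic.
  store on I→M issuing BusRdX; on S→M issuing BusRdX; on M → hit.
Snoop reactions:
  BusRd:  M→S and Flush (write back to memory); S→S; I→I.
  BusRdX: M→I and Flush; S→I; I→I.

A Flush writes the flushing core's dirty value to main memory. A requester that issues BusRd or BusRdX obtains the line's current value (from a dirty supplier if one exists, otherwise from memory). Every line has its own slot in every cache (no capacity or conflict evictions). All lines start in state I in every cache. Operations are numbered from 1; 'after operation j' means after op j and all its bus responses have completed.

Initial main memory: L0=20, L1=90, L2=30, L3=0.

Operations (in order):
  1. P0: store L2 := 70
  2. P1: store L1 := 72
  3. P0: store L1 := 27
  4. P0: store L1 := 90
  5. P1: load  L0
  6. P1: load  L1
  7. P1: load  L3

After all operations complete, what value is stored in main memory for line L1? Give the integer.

  op1 P0: store L2 := 70 → M/I on L2; bus BusRdX; mem=30
  op2 P1: store L1 := 72 → I/M on L1; bus BusRdX; mem=90
  op3 P0: store L1 := 27 → M/I on L1; bus BusRdX Flush; mem=72
  op4 P0: store L1 := 90 → M/I on L1; bus (none); mem=72
  op5 P1: load  L0 → I/S on L0; bus BusRd; mem=20
  op6 P1: load  L1 → S/S on L1; bus BusRd Flush; mem=90
  op7 P1: load  L3 → I/S on L3; bus BusRd; mem=0

memory[L1] = 90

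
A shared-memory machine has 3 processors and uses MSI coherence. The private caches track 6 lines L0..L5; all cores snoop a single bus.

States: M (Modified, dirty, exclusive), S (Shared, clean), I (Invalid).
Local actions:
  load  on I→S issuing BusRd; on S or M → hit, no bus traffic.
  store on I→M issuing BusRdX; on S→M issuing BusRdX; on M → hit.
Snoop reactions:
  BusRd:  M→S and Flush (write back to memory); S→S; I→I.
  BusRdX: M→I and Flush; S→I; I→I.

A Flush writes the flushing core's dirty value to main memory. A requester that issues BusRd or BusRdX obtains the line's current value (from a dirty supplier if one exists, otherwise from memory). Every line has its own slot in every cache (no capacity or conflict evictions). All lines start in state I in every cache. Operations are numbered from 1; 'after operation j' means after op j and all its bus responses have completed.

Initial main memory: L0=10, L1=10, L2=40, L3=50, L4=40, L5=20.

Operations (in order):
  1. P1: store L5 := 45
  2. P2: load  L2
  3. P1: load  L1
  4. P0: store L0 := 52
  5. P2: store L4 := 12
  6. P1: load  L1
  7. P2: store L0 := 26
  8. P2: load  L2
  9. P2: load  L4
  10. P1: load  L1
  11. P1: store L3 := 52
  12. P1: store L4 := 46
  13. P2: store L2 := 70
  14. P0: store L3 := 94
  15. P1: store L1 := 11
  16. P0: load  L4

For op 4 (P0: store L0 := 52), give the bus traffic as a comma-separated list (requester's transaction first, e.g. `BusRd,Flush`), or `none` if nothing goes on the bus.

  op1 P1: store L5 := 45 → I/M/I on L5; bus BusRdX; mem=20
  op2 P2: load  L2 → I/I/S on L2; bus BusRd; mem=40
  op3 P1: load  L1 → I/S/I on L1; bus BusRd; mem=10
  op4 P0: store L0 := 52 → M/I/I on L0; bus BusRdX; mem=10
  op5 P2: store L4 := 12 → I/I/M on L4; bus BusRdX; mem=40
  op6 P1: load  L1 → I/S/I on L1; bus (none); mem=10
  op7 P2: store L0 := 26 → I/I/M on L0; bus BusRdX Flush; mem=52
  op8 P2: load  L2 → I/I/S on L2; bus (none); mem=40
  op9 P2: load  L4 → I/I/M on L4; bus (none); mem=40
  op10 P1: load  L1 → I/S/I on L1; bus (none); mem=10
  op11 P1: store L3 := 52 → I/M/I on L3; bus BusRdX; mem=50
  op12 P1: store L4 := 46 → I/M/I on L4; bus BusRdX Flush; mem=12
  op13 P2: store L2 := 70 → I/I/M on L2; bus BusRdX; mem=40
  op14 P0: store L3 := 94 → M/I/I on L3; bus BusRdX Flush; mem=52
  op15 P1: store L1 := 11 → I/M/I on L1; bus BusRdX; mem=10
  op16 P0: load  L4 → S/S/I on L4; bus BusRd Flush; mem=46

bus = BusRdX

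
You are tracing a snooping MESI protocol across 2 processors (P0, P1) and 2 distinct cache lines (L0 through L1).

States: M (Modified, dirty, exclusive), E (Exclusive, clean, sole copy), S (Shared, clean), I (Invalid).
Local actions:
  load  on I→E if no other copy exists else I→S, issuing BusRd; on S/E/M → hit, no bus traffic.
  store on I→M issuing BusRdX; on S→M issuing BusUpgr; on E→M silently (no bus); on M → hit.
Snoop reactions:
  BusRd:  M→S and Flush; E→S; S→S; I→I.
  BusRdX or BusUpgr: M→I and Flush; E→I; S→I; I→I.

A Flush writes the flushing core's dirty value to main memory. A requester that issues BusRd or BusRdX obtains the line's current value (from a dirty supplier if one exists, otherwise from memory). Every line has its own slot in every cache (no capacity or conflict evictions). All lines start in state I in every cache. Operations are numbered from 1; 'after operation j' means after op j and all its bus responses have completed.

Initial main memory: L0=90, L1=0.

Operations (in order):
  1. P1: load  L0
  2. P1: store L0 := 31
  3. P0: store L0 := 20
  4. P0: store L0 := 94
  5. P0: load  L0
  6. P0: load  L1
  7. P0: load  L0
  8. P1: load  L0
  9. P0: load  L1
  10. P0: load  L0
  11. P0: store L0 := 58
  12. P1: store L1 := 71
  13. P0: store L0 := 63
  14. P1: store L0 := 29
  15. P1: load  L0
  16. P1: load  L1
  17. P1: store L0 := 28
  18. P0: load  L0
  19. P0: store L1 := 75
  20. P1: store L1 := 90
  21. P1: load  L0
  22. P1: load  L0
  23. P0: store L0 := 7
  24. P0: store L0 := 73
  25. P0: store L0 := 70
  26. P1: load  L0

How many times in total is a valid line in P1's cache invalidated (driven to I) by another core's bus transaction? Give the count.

invalidations = 4

[1] P1: load  L0 | P0:I, P1:E(90) | bus: BusRd
[2] P1: store L0 := 31 | P0:I, P1:M(31) | bus: none
[3] P0: store L0 := 20 | P0:M(20), P1:I | bus: BusRdX,Flush
[4] P0: store L0 := 94 | P0:M(94), P1:I | bus: none
[5] P0: load  L0 | P0:M(94), P1:I | bus: none
[6] P0: load  L1 | P0:E(0), P1:I | bus: BusRd
[7] P0: load  L0 | P0:M(94), P1:I | bus: none
[8] P1: load  L0 | P0:S(94), P1:S(94) | bus: BusRd,Flush
[9] P0: load  L1 | P0:E(0), P1:I | bus: none
[10] P0: load  L0 | P0:S(94), P1:S(94) | bus: none
[11] P0: store L0 := 58 | P0:M(58), P1:I | bus: BusUpgr
[12] P1: store L1 := 71 | P0:I, P1:M(71) | bus: BusRdX
[13] P0: store L0 := 63 | P0:M(63), P1:I | bus: none
[14] P1: store L0 := 29 | P0:I, P1:M(29) | bus: BusRdX,Flush
[15] P1: load  L0 | P0:I, P1:M(29) | bus: none
[16] P1: load  L1 | P0:I, P1:M(71) | bus: none
[17] P1: store L0 := 28 | P0:I, P1:M(28) | bus: none
[18] P0: load  L0 | P0:S(28), P1:S(28) | bus: BusRd,Flush
[19] P0: store L1 := 75 | P0:M(75), P1:I | bus: BusRdX,Flush
[20] P1: store L1 := 90 | P0:I, P1:M(90) | bus: BusRdX,Flush
[21] P1: load  L0 | P0:S(28), P1:S(28) | bus: none
[22] P1: load  L0 | P0:S(28), P1:S(28) | bus: none
[23] P0: store L0 := 7 | P0:M(7), P1:I | bus: BusUpgr
[24] P0: store L0 := 73 | P0:M(73), P1:I | bus: none
[25] P0: store L0 := 70 | P0:M(70), P1:I | bus: none
[26] P1: load  L0 | P0:S(70), P1:S(70) | bus: BusRd,Flush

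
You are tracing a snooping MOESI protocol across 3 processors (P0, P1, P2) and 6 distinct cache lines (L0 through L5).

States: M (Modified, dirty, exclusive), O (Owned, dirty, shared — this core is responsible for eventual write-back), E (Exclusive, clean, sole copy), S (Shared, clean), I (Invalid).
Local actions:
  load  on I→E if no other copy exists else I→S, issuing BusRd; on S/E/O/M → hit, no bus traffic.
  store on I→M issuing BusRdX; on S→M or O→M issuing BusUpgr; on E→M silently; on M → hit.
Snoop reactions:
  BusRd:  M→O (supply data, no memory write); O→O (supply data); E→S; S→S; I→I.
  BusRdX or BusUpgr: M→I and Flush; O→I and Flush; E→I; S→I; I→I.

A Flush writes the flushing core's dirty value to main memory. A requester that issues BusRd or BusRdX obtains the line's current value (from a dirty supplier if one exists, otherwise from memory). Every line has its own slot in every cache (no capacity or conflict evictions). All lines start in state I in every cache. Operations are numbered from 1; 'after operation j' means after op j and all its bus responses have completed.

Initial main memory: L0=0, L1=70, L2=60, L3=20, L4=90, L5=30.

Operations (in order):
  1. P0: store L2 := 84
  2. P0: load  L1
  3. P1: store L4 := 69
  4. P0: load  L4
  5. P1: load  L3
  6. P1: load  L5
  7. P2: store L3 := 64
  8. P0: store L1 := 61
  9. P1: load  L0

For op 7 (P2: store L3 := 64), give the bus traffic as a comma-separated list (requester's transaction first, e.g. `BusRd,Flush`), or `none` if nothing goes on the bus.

bus = BusRdX

[1] P0: store L2 := 84 | P0:M(84), P1:I, P2:I | bus: BusRdX
[2] P0: load  L1 | P0:E(70), P1:I, P2:I | bus: BusRd
[3] P1: store L4 := 69 | P0:I, P1:M(69), P2:I | bus: BusRdX
[4] P0: load  L4 | P0:S(69), P1:O(69), P2:I | bus: BusRd
[5] P1: load  L3 | P0:I, P1:E(20), P2:I | bus: BusRd
[6] P1: load  L5 | P0:I, P1:E(30), P2:I | bus: BusRd
[7] P2: store L3 := 64 | P0:I, P1:I, P2:M(64) | bus: BusRdX
[8] P0: store L1 := 61 | P0:M(61), P1:I, P2:I | bus: none
[9] P1: load  L0 | P0:I, P1:E(0), P2:I | bus: BusRd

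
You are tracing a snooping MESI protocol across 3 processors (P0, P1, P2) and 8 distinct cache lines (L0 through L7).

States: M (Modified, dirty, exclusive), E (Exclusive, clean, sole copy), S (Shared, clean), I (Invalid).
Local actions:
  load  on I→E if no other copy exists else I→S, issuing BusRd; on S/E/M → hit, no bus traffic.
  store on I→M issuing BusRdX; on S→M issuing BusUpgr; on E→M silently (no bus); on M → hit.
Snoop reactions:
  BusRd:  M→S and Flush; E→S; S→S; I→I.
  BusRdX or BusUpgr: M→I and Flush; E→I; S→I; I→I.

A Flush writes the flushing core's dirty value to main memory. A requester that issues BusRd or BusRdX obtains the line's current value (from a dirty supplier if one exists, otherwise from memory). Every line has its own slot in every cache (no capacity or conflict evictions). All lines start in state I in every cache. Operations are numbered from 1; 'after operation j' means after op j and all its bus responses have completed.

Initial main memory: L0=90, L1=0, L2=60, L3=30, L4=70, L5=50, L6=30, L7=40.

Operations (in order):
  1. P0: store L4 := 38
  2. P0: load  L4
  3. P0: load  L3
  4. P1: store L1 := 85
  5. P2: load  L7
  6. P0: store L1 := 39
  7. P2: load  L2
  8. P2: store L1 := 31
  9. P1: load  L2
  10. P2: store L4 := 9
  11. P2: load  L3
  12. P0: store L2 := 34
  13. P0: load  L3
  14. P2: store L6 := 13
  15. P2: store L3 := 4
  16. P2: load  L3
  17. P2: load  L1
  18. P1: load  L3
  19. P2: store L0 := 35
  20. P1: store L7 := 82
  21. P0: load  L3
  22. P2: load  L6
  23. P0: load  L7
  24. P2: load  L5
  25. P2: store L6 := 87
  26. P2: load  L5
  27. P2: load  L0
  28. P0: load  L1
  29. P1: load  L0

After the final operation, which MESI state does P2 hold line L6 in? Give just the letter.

[1] P0: store L4 := 38 | P0:M(38), P1:I, P2:I | bus: BusRdX
[2] P0: load  L4 | P0:M(38), P1:I, P2:I | bus: none
[3] P0: load  L3 | P0:E(30), P1:I, P2:I | bus: BusRd
[4] P1: store L1 := 85 | P0:I, P1:M(85), P2:I | bus: BusRdX
[5] P2: load  L7 | P0:I, P1:I, P2:E(40) | bus: BusRd
[6] P0: store L1 := 39 | P0:M(39), P1:I, P2:I | bus: BusRdX,Flush
[7] P2: load  L2 | P0:I, P1:I, P2:E(60) | bus: BusRd
[8] P2: store L1 := 31 | P0:I, P1:I, P2:M(31) | bus: BusRdX,Flush
[9] P1: load  L2 | P0:I, P1:S(60), P2:S(60) | bus: BusRd
[10] P2: store L4 := 9 | P0:I, P1:I, P2:M(9) | bus: BusRdX,Flush
[11] P2: load  L3 | P0:S(30), P1:I, P2:S(30) | bus: BusRd
[12] P0: store L2 := 34 | P0:M(34), P1:I, P2:I | bus: BusRdX
[13] P0: load  L3 | P0:S(30), P1:I, P2:S(30) | bus: none
[14] P2: store L6 := 13 | P0:I, P1:I, P2:M(13) | bus: BusRdX
[15] P2: store L3 := 4 | P0:I, P1:I, P2:M(4) | bus: BusUpgr
[16] P2: load  L3 | P0:I, P1:I, P2:M(4) | bus: none
[17] P2: load  L1 | P0:I, P1:I, P2:M(31) | bus: none
[18] P1: load  L3 | P0:I, P1:S(4), P2:S(4) | bus: BusRd,Flush
[19] P2: store L0 := 35 | P0:I, P1:I, P2:M(35) | bus: BusRdX
[20] P1: store L7 := 82 | P0:I, P1:M(82), P2:I | bus: BusRdX
[21] P0: load  L3 | P0:S(4), P1:S(4), P2:S(4) | bus: BusRd
[22] P2: load  L6 | P0:I, P1:I, P2:M(13) | bus: none
[23] P0: load  L7 | P0:S(82), P1:S(82), P2:I | bus: BusRd,Flush
[24] P2: load  L5 | P0:I, P1:I, P2:E(50) | bus: BusRd
[25] P2: store L6 := 87 | P0:I, P1:I, P2:M(87) | bus: none
[26] P2: load  L5 | P0:I, P1:I, P2:E(50) | bus: none
[27] P2: load  L0 | P0:I, P1:I, P2:M(35) | bus: none
[28] P0: load  L1 | P0:S(31), P1:I, P2:S(31) | bus: BusRd,Flush
[29] P1: load  L0 | P0:I, P1:S(35), P2:S(35) | bus: BusRd,Flush

state = M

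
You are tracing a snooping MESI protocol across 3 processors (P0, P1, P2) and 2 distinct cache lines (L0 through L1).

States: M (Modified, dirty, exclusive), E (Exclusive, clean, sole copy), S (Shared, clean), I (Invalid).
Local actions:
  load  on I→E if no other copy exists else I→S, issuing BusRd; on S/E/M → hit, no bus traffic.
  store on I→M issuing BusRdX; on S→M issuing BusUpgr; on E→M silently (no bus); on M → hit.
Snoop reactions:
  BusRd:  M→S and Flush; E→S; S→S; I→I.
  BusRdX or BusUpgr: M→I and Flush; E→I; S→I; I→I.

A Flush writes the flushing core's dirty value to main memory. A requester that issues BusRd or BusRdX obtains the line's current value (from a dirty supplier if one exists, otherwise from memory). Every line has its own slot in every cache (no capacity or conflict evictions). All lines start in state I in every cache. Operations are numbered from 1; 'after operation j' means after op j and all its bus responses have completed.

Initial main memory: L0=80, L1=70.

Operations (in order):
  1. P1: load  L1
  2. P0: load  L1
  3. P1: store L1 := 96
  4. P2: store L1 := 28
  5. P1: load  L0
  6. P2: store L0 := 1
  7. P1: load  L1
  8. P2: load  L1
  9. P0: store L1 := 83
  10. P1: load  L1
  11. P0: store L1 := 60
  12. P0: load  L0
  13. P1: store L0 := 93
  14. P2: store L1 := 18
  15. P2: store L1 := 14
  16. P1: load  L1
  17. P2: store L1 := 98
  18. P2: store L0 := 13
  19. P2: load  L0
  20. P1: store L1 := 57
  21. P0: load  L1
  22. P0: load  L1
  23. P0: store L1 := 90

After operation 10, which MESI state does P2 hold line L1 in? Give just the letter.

state = I

step 1: P1: load  L1  ⟶  IEI  (L1)  txn=BusRd  M[L1]=70
step 2: P0: load  L1  ⟶  SSI  (L1)  txn=BusRd  M[L1]=70
step 3: P1: store L1 := 96  ⟶  IMI  (L1)  txn=BusUpgr  M[L1]=70
step 4: P2: store L1 := 28  ⟶  IIM  (L1)  txn=BusRdX+Flush  M[L1]=96
step 5: P1: load  L0  ⟶  IEI  (L0)  txn=BusRd  M[L0]=80
step 6: P2: store L0 := 1  ⟶  IIM  (L0)  txn=BusRdX  M[L0]=80
step 7: P1: load  L1  ⟶  ISS  (L1)  txn=BusRd+Flush  M[L1]=28
step 8: P2: load  L1  ⟶  ISS  (L1)  txn=∅  M[L1]=28
step 9: P0: store L1 := 83  ⟶  MII  (L1)  txn=BusRdX  M[L1]=28
step 10: P1: load  L1  ⟶  SSI  (L1)  txn=BusRd+Flush  M[L1]=83
step 11: P0: store L1 := 60  ⟶  MII  (L1)  txn=BusUpgr  M[L1]=83
step 12: P0: load  L0  ⟶  SIS  (L0)  txn=BusRd+Flush  M[L0]=1
step 13: P1: store L0 := 93  ⟶  IMI  (L0)  txn=BusRdX  M[L0]=1
step 14: P2: store L1 := 18  ⟶  IIM  (L1)  txn=BusRdX+Flush  M[L1]=60
step 15: P2: store L1 := 14  ⟶  IIM  (L1)  txn=∅  M[L1]=60
step 16: P1: load  L1  ⟶  ISS  (L1)  txn=BusRd+Flush  M[L1]=14
step 17: P2: store L1 := 98  ⟶  IIM  (L1)  txn=BusUpgr  M[L1]=14
step 18: P2: store L0 := 13  ⟶  IIM  (L0)  txn=BusRdX+Flush  M[L0]=93
step 19: P2: load  L0  ⟶  IIM  (L0)  txn=∅  M[L0]=93
step 20: P1: store L1 := 57  ⟶  IMI  (L1)  txn=BusRdX+Flush  M[L1]=98
step 21: P0: load  L1  ⟶  SSI  (L1)  txn=BusRd+Flush  M[L1]=57
step 22: P0: load  L1  ⟶  SSI  (L1)  txn=∅  M[L1]=57
step 23: P0: store L1 := 90  ⟶  MII  (L1)  txn=BusUpgr  M[L1]=57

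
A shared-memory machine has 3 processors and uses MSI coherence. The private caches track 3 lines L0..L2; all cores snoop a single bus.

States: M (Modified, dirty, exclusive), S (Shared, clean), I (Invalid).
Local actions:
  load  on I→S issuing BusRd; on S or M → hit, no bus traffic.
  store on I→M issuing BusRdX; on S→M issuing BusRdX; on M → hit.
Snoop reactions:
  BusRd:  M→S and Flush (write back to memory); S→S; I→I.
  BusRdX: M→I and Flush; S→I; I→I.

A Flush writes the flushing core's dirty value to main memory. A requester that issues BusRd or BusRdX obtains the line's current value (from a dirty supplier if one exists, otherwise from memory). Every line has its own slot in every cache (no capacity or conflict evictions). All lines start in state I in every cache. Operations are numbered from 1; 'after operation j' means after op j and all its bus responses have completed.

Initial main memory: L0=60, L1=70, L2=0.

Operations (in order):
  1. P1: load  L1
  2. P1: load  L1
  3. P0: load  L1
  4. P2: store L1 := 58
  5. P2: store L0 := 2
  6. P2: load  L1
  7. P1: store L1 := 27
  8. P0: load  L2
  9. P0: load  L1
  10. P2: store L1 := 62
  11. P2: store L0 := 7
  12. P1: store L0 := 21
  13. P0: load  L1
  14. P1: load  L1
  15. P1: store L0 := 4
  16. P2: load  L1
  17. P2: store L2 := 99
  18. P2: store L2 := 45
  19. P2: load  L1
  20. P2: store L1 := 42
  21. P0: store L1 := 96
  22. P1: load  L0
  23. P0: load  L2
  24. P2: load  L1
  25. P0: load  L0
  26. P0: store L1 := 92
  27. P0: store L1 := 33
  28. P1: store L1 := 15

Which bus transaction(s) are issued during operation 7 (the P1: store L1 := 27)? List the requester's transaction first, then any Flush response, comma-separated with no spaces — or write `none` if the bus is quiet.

bus = BusRdX,Flush

  op1 P1: load  L1 → I/S/I on L1; bus BusRd; mem=70
  op2 P1: load  L1 → I/S/I on L1; bus (none); mem=70
  op3 P0: load  L1 → S/S/I on L1; bus BusRd; mem=70
  op4 P2: store L1 := 58 → I/I/M on L1; bus BusRdX; mem=70
  op5 P2: store L0 := 2 → I/I/M on L0; bus BusRdX; mem=60
  op6 P2: load  L1 → I/I/M on L1; bus (none); mem=70
  op7 P1: store L1 := 27 → I/M/I on L1; bus BusRdX Flush; mem=58
  op8 P0: load  L2 → S/I/I on L2; bus BusRd; mem=0
  op9 P0: load  L1 → S/S/I on L1; bus BusRd Flush; mem=27
  op10 P2: store L1 := 62 → I/I/M on L1; bus BusRdX; mem=27
  op11 P2: store L0 := 7 → I/I/M on L0; bus (none); mem=60
  op12 P1: store L0 := 21 → I/M/I on L0; bus BusRdX Flush; mem=7
  op13 P0: load  L1 → S/I/S on L1; bus BusRd Flush; mem=62
  op14 P1: load  L1 → S/S/S on L1; bus BusRd; mem=62
  op15 P1: store L0 := 4 → I/M/I on L0; bus (none); mem=7
  op16 P2: load  L1 → S/S/S on L1; bus (none); mem=62
  op17 P2: store L2 := 99 → I/I/M on L2; bus BusRdX; mem=0
  op18 P2: store L2 := 45 → I/I/M on L2; bus (none); mem=0
  op19 P2: load  L1 → S/S/S on L1; bus (none); mem=62
  op20 P2: store L1 := 42 → I/I/M on L1; bus BusRdX; mem=62
  op21 P0: store L1 := 96 → M/I/I on L1; bus BusRdX Flush; mem=42
  op22 P1: load  L0 → I/M/I on L0; bus (none); mem=7
  op23 P0: load  L2 → S/I/S on L2; bus BusRd Flush; mem=45
  op24 P2: load  L1 → S/I/S on L1; bus BusRd Flush; mem=96
  op25 P0: load  L0 → S/S/I on L0; bus BusRd Flush; mem=4
  op26 P0: store L1 := 92 → M/I/I on L1; bus BusRdX; mem=96
  op27 P0: store L1 := 33 → M/I/I on L1; bus (none); mem=96
  op28 P1: store L1 := 15 → I/M/I on L1; bus BusRdX Flush; mem=33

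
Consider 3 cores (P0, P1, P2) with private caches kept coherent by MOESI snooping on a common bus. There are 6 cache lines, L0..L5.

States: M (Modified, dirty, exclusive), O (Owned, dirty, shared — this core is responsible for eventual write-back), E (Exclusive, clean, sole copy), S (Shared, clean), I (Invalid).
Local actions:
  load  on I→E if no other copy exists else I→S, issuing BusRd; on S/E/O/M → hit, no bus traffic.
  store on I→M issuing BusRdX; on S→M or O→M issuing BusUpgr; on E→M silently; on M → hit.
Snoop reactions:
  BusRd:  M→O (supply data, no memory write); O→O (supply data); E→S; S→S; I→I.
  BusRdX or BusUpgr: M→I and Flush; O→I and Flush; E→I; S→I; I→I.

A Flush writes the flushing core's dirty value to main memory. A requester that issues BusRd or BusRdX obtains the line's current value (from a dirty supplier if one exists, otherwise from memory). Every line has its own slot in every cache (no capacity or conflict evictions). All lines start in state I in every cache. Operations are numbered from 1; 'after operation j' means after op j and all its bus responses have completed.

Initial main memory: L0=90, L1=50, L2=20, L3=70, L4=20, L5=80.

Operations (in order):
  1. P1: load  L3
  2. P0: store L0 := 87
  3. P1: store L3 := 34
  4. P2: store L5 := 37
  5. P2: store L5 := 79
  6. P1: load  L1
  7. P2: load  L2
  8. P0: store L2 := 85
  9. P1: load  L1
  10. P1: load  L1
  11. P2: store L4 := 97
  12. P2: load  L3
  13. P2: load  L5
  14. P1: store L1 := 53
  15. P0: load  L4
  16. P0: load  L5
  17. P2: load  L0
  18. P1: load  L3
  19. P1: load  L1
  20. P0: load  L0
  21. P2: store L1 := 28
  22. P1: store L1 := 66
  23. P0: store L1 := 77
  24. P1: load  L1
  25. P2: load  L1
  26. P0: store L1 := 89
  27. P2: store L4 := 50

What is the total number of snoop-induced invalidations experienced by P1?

invalidations = 3

1. P1: load  L3  bus=[BusRd]  L3: P0=I P1=E P2=I  mem[L3]=70
2. P0: store L0 := 87  bus=[BusRdX]  L0: P0=M P1=I P2=I  mem[L0]=90
3. P1: store L3 := 34  bus=[-]  L3: P0=I P1=M P2=I  mem[L3]=70
4. P2: store L5 := 37  bus=[BusRdX]  L5: P0=I P1=I P2=M  mem[L5]=80
5. P2: store L5 := 79  bus=[-]  L5: P0=I P1=I P2=M  mem[L5]=80
6. P1: load  L1  bus=[BusRd]  L1: P0=I P1=E P2=I  mem[L1]=50
7. P2: load  L2  bus=[BusRd]  L2: P0=I P1=I P2=E  mem[L2]=20
8. P0: store L2 := 85  bus=[BusRdX]  L2: P0=M P1=I P2=I  mem[L2]=20
9. P1: load  L1  bus=[-]  L1: P0=I P1=E P2=I  mem[L1]=50
10. P1: load  L1  bus=[-]  L1: P0=I P1=E P2=I  mem[L1]=50
11. P2: store L4 := 97  bus=[BusRdX]  L4: P0=I P1=I P2=M  mem[L4]=20
12. P2: load  L3  bus=[BusRd]  L3: P0=I P1=O P2=S  mem[L3]=70
13. P2: load  L5  bus=[-]  L5: P0=I P1=I P2=M  mem[L5]=80
14. P1: store L1 := 53  bus=[-]  L1: P0=I P1=M P2=I  mem[L1]=50
15. P0: load  L4  bus=[BusRd]  L4: P0=S P1=I P2=O  mem[L4]=20
16. P0: load  L5  bus=[BusRd]  L5: P0=S P1=I P2=O  mem[L5]=80
17. P2: load  L0  bus=[BusRd]  L0: P0=O P1=I P2=S  mem[L0]=90
18. P1: load  L3  bus=[-]  L3: P0=I P1=O P2=S  mem[L3]=70
19. P1: load  L1  bus=[-]  L1: P0=I P1=M P2=I  mem[L1]=50
20. P0: load  L0  bus=[-]  L0: P0=O P1=I P2=S  mem[L0]=90
21. P2: store L1 := 28  bus=[BusRdX,Flush]  L1: P0=I P1=I P2=M  mem[L1]=53
22. P1: store L1 := 66  bus=[BusRdX,Flush]  L1: P0=I P1=M P2=I  mem[L1]=28
23. P0: store L1 := 77  bus=[BusRdX,Flush]  L1: P0=M P1=I P2=I  mem[L1]=66
24. P1: load  L1  bus=[BusRd]  L1: P0=O P1=S P2=I  mem[L1]=66
25. P2: load  L1  bus=[BusRd]  L1: P0=O P1=S P2=S  mem[L1]=66
26. P0: store L1 := 89  bus=[BusUpgr]  L1: P0=M P1=I P2=I  mem[L1]=66
27. P2: store L4 := 50  bus=[BusUpgr]  L4: P0=I P1=I P2=M  mem[L4]=20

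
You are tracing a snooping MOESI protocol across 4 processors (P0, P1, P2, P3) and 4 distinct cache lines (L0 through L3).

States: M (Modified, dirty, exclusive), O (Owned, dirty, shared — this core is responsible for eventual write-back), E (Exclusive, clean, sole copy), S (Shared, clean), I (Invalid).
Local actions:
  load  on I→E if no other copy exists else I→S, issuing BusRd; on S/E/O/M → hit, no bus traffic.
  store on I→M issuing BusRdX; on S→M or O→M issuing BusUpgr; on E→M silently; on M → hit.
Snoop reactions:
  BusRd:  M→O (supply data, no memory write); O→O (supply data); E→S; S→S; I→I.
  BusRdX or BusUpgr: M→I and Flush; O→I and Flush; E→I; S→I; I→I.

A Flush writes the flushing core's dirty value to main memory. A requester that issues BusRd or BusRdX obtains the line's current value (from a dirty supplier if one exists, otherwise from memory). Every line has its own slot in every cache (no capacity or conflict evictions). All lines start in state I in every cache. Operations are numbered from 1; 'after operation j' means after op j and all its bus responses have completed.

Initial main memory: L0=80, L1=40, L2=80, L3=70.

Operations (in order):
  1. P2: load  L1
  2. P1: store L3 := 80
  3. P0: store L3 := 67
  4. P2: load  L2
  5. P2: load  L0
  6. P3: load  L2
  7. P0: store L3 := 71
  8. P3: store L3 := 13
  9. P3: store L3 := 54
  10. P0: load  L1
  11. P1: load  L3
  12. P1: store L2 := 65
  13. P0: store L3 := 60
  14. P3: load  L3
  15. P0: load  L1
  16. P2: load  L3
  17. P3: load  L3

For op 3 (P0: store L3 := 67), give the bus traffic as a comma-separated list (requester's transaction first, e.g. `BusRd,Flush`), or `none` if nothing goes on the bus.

1. P2: load  L1  bus=[BusRd]  L1: P0=I P1=I P2=E P3=I  mem[L1]=40
2. P1: store L3 := 80  bus=[BusRdX]  L3: P0=I P1=M P2=I P3=I  mem[L3]=70
3. P0: store L3 := 67  bus=[BusRdX,Flush]  L3: P0=M P1=I P2=I P3=I  mem[L3]=80
4. P2: load  L2  bus=[BusRd]  L2: P0=I P1=I P2=E P3=I  mem[L2]=80
5. P2: load  L0  bus=[BusRd]  L0: P0=I P1=I P2=E P3=I  mem[L0]=80
6. P3: load  L2  bus=[BusRd]  L2: P0=I P1=I P2=S P3=S  mem[L2]=80
7. P0: store L3 := 71  bus=[-]  L3: P0=M P1=I P2=I P3=I  mem[L3]=80
8. P3: store L3 := 13  bus=[BusRdX,Flush]  L3: P0=I P1=I P2=I P3=M  mem[L3]=71
9. P3: store L3 := 54  bus=[-]  L3: P0=I P1=I P2=I P3=M  mem[L3]=71
10. P0: load  L1  bus=[BusRd]  L1: P0=S P1=I P2=S P3=I  mem[L1]=40
11. P1: load  L3  bus=[BusRd]  L3: P0=I P1=S P2=I P3=O  mem[L3]=71
12. P1: store L2 := 65  bus=[BusRdX]  L2: P0=I P1=M P2=I P3=I  mem[L2]=80
13. P0: store L3 := 60  bus=[BusRdX,Flush]  L3: P0=M P1=I P2=I P3=I  mem[L3]=54
14. P3: load  L3  bus=[BusRd]  L3: P0=O P1=I P2=I P3=S  mem[L3]=54
15. P0: load  L1  bus=[-]  L1: P0=S P1=I P2=S P3=I  mem[L1]=40
16. P2: load  L3  bus=[BusRd]  L3: P0=O P1=I P2=S P3=S  mem[L3]=54
17. P3: load  L3  bus=[-]  L3: P0=O P1=I P2=S P3=S  mem[L3]=54

bus = BusRdX,Flush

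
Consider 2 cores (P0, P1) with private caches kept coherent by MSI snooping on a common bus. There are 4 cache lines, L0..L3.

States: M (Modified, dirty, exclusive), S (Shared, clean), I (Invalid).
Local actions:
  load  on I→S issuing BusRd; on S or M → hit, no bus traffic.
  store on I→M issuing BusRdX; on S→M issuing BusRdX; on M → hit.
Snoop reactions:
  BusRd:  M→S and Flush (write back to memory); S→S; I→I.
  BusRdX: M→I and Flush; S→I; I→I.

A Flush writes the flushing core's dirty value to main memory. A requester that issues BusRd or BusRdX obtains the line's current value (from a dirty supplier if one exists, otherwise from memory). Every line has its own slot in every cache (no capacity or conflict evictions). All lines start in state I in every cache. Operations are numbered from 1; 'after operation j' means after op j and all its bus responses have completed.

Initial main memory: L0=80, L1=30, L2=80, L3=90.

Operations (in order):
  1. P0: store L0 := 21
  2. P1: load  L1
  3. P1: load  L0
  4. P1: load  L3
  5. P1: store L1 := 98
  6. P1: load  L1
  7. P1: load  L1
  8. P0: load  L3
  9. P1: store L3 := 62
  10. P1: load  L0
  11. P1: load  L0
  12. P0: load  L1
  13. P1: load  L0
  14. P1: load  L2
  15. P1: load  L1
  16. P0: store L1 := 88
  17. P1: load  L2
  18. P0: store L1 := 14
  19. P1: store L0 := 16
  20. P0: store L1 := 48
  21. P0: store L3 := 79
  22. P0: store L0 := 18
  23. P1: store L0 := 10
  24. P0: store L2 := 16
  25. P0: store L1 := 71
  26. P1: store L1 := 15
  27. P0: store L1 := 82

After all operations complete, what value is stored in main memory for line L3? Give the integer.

memory[L3] = 62

step 1: P0: store L0 := 21  ⟶  MI  (L0)  txn=BusRdX  M[L0]=80
step 2: P1: load  L1  ⟶  IS  (L1)  txn=BusRd  M[L1]=30
step 3: P1: load  L0  ⟶  SS  (L0)  txn=BusRd+Flush  M[L0]=21
step 4: P1: load  L3  ⟶  IS  (L3)  txn=BusRd  M[L3]=90
step 5: P1: store L1 := 98  ⟶  IM  (L1)  txn=BusRdX  M[L1]=30
step 6: P1: load  L1  ⟶  IM  (L1)  txn=∅  M[L1]=30
step 7: P1: load  L1  ⟶  IM  (L1)  txn=∅  M[L1]=30
step 8: P0: load  L3  ⟶  SS  (L3)  txn=BusRd  M[L3]=90
step 9: P1: store L3 := 62  ⟶  IM  (L3)  txn=BusRdX  M[L3]=90
step 10: P1: load  L0  ⟶  SS  (L0)  txn=∅  M[L0]=21
step 11: P1: load  L0  ⟶  SS  (L0)  txn=∅  M[L0]=21
step 12: P0: load  L1  ⟶  SS  (L1)  txn=BusRd+Flush  M[L1]=98
step 13: P1: load  L0  ⟶  SS  (L0)  txn=∅  M[L0]=21
step 14: P1: load  L2  ⟶  IS  (L2)  txn=BusRd  M[L2]=80
step 15: P1: load  L1  ⟶  SS  (L1)  txn=∅  M[L1]=98
step 16: P0: store L1 := 88  ⟶  MI  (L1)  txn=BusRdX  M[L1]=98
step 17: P1: load  L2  ⟶  IS  (L2)  txn=∅  M[L2]=80
step 18: P0: store L1 := 14  ⟶  MI  (L1)  txn=∅  M[L1]=98
step 19: P1: store L0 := 16  ⟶  IM  (L0)  txn=BusRdX  M[L0]=21
step 20: P0: store L1 := 48  ⟶  MI  (L1)  txn=∅  M[L1]=98
step 21: P0: store L3 := 79  ⟶  MI  (L3)  txn=BusRdX+Flush  M[L3]=62
step 22: P0: store L0 := 18  ⟶  MI  (L0)  txn=BusRdX+Flush  M[L0]=16
step 23: P1: store L0 := 10  ⟶  IM  (L0)  txn=BusRdX+Flush  M[L0]=18
step 24: P0: store L2 := 16  ⟶  MI  (L2)  txn=BusRdX  M[L2]=80
step 25: P0: store L1 := 71  ⟶  MI  (L1)  txn=∅  M[L1]=98
step 26: P1: store L1 := 15  ⟶  IM  (L1)  txn=BusRdX+Flush  M[L1]=71
step 27: P0: store L1 := 82  ⟶  MI  (L1)  txn=BusRdX+Flush  M[L1]=15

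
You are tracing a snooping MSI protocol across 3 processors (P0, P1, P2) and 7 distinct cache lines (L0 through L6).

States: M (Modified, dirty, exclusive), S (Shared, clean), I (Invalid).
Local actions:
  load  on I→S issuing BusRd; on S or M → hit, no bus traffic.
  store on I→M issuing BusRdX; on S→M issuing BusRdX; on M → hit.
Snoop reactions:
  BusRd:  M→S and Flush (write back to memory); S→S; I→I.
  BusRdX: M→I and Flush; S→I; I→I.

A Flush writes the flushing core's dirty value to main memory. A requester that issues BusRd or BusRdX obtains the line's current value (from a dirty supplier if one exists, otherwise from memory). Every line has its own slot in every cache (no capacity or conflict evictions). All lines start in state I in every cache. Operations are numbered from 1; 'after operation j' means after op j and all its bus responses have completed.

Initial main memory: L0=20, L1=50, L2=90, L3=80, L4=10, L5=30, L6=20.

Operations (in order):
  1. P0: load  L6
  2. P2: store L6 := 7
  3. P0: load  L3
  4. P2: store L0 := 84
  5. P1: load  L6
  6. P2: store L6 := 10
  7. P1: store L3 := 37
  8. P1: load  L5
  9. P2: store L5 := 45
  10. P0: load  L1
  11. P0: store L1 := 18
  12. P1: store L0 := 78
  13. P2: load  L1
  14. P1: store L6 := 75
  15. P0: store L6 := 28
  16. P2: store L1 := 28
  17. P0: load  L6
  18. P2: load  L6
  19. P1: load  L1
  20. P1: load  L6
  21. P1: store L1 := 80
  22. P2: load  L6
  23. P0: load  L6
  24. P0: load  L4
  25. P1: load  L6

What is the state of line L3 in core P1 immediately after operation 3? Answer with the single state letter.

state = I

[1] P0: load  L6 | P0:S(20), P1:I, P2:I | bus: BusRd
[2] P2: store L6 := 7 | P0:I, P1:I, P2:M(7) | bus: BusRdX
[3] P0: load  L3 | P0:S(80), P1:I, P2:I | bus: BusRd
[4] P2: store L0 := 84 | P0:I, P1:I, P2:M(84) | bus: BusRdX
[5] P1: load  L6 | P0:I, P1:S(7), P2:S(7) | bus: BusRd,Flush
[6] P2: store L6 := 10 | P0:I, P1:I, P2:M(10) | bus: BusRdX
[7] P1: store L3 := 37 | P0:I, P1:M(37), P2:I | bus: BusRdX
[8] P1: load  L5 | P0:I, P1:S(30), P2:I | bus: BusRd
[9] P2: store L5 := 45 | P0:I, P1:I, P2:M(45) | bus: BusRdX
[10] P0: load  L1 | P0:S(50), P1:I, P2:I | bus: BusRd
[11] P0: store L1 := 18 | P0:M(18), P1:I, P2:I | bus: BusRdX
[12] P1: store L0 := 78 | P0:I, P1:M(78), P2:I | bus: BusRdX,Flush
[13] P2: load  L1 | P0:S(18), P1:I, P2:S(18) | bus: BusRd,Flush
[14] P1: store L6 := 75 | P0:I, P1:M(75), P2:I | bus: BusRdX,Flush
[15] P0: store L6 := 28 | P0:M(28), P1:I, P2:I | bus: BusRdX,Flush
[16] P2: store L1 := 28 | P0:I, P1:I, P2:M(28) | bus: BusRdX
[17] P0: load  L6 | P0:M(28), P1:I, P2:I | bus: none
[18] P2: load  L6 | P0:S(28), P1:I, P2:S(28) | bus: BusRd,Flush
[19] P1: load  L1 | P0:I, P1:S(28), P2:S(28) | bus: BusRd,Flush
[20] P1: load  L6 | P0:S(28), P1:S(28), P2:S(28) | bus: BusRd
[21] P1: store L1 := 80 | P0:I, P1:M(80), P2:I | bus: BusRdX
[22] P2: load  L6 | P0:S(28), P1:S(28), P2:S(28) | bus: none
[23] P0: load  L6 | P0:S(28), P1:S(28), P2:S(28) | bus: none
[24] P0: load  L4 | P0:S(10), P1:I, P2:I | bus: BusRd
[25] P1: load  L6 | P0:S(28), P1:S(28), P2:S(28) | bus: none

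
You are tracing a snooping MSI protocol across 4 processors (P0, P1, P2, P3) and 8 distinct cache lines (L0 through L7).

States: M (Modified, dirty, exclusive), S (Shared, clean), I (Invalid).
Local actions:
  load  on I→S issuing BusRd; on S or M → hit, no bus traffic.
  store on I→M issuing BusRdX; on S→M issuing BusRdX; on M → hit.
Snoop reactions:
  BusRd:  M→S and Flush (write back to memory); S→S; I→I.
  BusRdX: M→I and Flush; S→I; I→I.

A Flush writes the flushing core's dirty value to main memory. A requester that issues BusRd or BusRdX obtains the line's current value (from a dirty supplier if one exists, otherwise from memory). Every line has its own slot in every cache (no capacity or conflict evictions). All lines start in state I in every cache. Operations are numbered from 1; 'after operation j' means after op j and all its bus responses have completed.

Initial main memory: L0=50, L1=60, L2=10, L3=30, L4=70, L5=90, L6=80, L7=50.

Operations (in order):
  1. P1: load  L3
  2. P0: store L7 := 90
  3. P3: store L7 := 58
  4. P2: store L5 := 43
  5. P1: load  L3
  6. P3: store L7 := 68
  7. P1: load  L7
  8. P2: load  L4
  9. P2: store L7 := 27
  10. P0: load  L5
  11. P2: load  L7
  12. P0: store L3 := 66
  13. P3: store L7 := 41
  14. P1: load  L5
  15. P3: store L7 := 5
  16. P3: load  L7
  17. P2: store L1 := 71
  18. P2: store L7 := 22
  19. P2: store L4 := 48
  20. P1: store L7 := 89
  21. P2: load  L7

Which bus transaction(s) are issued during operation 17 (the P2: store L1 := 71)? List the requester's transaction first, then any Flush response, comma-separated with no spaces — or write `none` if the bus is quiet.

step 1: P1: load  L3  ⟶  ISII  (L3)  txn=BusRd  M[L3]=30
step 2: P0: store L7 := 90  ⟶  MIII  (L7)  txn=BusRdX  M[L7]=50
step 3: P3: store L7 := 58  ⟶  IIIM  (L7)  txn=BusRdX+Flush  M[L7]=90
step 4: P2: store L5 := 43  ⟶  IIMI  (L5)  txn=BusRdX  M[L5]=90
step 5: P1: load  L3  ⟶  ISII  (L3)  txn=∅  M[L3]=30
step 6: P3: store L7 := 68  ⟶  IIIM  (L7)  txn=∅  M[L7]=90
step 7: P1: load  L7  ⟶  ISIS  (L7)  txn=BusRd+Flush  M[L7]=68
step 8: P2: load  L4  ⟶  IISI  (L4)  txn=BusRd  M[L4]=70
step 9: P2: store L7 := 27  ⟶  IIMI  (L7)  txn=BusRdX  M[L7]=68
step 10: P0: load  L5  ⟶  SISI  (L5)  txn=BusRd+Flush  M[L5]=43
step 11: P2: load  L7  ⟶  IIMI  (L7)  txn=∅  M[L7]=68
step 12: P0: store L3 := 66  ⟶  MIII  (L3)  txn=BusRdX  M[L3]=30
step 13: P3: store L7 := 41  ⟶  IIIM  (L7)  txn=BusRdX+Flush  M[L7]=27
step 14: P1: load  L5  ⟶  SSSI  (L5)  txn=BusRd  M[L5]=43
step 15: P3: store L7 := 5  ⟶  IIIM  (L7)  txn=∅  M[L7]=27
step 16: P3: load  L7  ⟶  IIIM  (L7)  txn=∅  M[L7]=27
step 17: P2: store L1 := 71  ⟶  IIMI  (L1)  txn=BusRdX  M[L1]=60
step 18: P2: store L7 := 22  ⟶  IIMI  (L7)  txn=BusRdX+Flush  M[L7]=5
step 19: P2: store L4 := 48  ⟶  IIMI  (L4)  txn=BusRdX  M[L4]=70
step 20: P1: store L7 := 89  ⟶  IMII  (L7)  txn=BusRdX+Flush  M[L7]=22
step 21: P2: load  L7  ⟶  ISSI  (L7)  txn=BusRd+Flush  M[L7]=89

bus = BusRdX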